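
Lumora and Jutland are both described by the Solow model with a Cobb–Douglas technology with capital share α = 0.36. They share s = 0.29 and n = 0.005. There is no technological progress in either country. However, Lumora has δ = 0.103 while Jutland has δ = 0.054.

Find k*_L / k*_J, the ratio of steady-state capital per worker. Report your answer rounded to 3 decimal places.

Steady-state k* = [s/(n + δ)]^(1/(1−α)), so the ratio is [ (s_L/(n + δ)_L) / (s_J/(n + δ)_J) ]^1.5625.
s_L/(n + δ)_L = 0.29/0.108 = 2.6852; s_J/(n + δ)_J = 0.29/0.059 = 4.9153.
Ratio = (2.6852/4.9153)^1.5625 = 0.5463^1.5625 ≈ 0.3888

k*_L / k*_J ≈ 0.389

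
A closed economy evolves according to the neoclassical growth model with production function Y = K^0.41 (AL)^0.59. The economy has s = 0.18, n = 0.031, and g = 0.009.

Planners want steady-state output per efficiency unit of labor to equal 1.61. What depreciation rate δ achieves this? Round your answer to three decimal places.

At the steady state, Δk = 0, so s·k^α = (n + g + δ)·k.
Since y* = [s/(n + g + δ)]^(α/(1−α)), we have s/(n + g + δ) = (y*)^((1−α)/α) = 1.61^1.439 = 1.9844.
Therefore n + g + δ = s / 1.9844 = 0.18 / 1.9844 = 0.0907, so δ = 0.0907 − 0.040 = 0.0507.

δ ≈ 0.051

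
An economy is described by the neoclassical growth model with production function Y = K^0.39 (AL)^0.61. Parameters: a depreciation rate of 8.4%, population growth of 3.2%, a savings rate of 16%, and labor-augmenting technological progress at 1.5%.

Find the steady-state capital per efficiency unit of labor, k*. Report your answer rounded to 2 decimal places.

At the steady state, Δk = 0, so s·k^α = (n + g + δ)·k.
Rearranging, k^(1−α) = s / (n + g + δ).
k^0.61 = 0.16 / (0.032 + 0.015 + 0.084) = 0.16 / 0.131 = 1.2214
k* = 1.2214^(1/0.61) ≈ 1.3880

k* = 1.39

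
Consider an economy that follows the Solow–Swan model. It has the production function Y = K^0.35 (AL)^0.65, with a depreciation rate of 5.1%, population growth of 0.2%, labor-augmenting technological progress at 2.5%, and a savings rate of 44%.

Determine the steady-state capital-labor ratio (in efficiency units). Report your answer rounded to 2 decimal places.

At the steady state, Δk = 0, so s·k^α = (n + g + δ)·k.
Rearranging, k^(1−α) = s / (n + g + δ).
k^0.65 = 0.44 / (0.002 + 0.025 + 0.051) = 0.44 / 0.078 = 5.6410
k* = 5.6410^(1/0.65) ≈ 14.3197

k* = 14.32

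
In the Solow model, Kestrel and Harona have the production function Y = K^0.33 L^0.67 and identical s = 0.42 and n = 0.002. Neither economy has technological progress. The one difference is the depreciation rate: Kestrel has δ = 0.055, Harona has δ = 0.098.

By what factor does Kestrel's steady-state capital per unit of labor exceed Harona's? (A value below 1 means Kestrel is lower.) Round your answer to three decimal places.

k*_K / k*_H ≈ 2.314

Steady-state k* = [s/(n + δ)]^(1/(1−α)), so the ratio is [ (s_K/(n + δ)_K) / (s_H/(n + δ)_H) ]^1.4925.
s_K/(n + δ)_K = 0.42/0.057 = 7.3684; s_H/(n + δ)_H = 0.42/0.100 = 4.2000.
Ratio = (7.3684/4.2000)^1.4925 = 1.7544^1.4925 ≈ 2.3140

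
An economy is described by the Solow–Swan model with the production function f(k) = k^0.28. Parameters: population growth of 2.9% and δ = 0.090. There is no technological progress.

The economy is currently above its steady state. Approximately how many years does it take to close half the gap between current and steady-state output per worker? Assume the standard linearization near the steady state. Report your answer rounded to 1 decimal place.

Near the steady state the convergence rate is λ = (1 − α)(n + δ).
λ = (1 − 0.28) × 0.119 = 0.72 × 0.119 = 0.08568
Half-life = ln 2 / λ = 0.6931 / 0.08568 ≈ 8.09 years

t_½ ≈ 8.1 years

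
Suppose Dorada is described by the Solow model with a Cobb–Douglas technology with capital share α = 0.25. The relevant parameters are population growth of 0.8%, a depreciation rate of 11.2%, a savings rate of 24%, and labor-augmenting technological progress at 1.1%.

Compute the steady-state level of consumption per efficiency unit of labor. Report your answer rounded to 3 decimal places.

Steady state requires s·f(k) = (n + g + δ)·k, i.e. s·k^α = (n + g + δ)·k.
Dividing both sides by k: k^(1−α) = s / (n + g + δ).
k^0.75 = 0.24 / (0.008 + 0.011 + 0.112) = 0.24 / 0.131 = 1.8321
k* = 1.8321^(1/0.75) ≈ 2.2418
y* = (k*)^α = 2.2418^0.25 ≈ 1.2236
c* = (1 − s)·y* = (1 − 0.24) × 1.2236 ≈ 0.9299

c* ≈ 0.930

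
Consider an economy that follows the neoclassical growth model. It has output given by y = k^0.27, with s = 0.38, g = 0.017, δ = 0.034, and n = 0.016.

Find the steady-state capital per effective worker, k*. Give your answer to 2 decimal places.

k* = 10.78

Steady state requires s·f(k) = (n + g + δ)·k, i.e. s·k^α = (n + g + δ)·k.
Rearranging, k^(1−α) = s / (n + g + δ).
k^0.73 = 0.38 / (0.016 + 0.017 + 0.034) = 0.38 / 0.067 = 5.6716
k* = 5.6716^(1/0.73) ≈ 10.7764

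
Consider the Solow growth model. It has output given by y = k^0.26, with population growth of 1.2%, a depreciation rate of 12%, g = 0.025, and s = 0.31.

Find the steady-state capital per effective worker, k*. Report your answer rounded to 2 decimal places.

k* ≈ 2.51

In steady state, investment equals break-even investment: s·k^α = (n + g + δ)·k.
Rearranging, k^(1−α) = s / (n + g + δ).
k^0.74 = 0.31 / (0.012 + 0.025 + 0.120) = 0.31 / 0.157 = 1.9745
k* = 1.9745^(1/0.74) ≈ 2.5076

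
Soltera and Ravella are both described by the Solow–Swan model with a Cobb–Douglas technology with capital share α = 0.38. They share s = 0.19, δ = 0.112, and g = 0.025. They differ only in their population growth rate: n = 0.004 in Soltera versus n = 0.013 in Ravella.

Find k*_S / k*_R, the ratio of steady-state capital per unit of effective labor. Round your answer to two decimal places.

Steady-state k* = [s/(n + g + δ)]^(1/(1−α)), so the ratio is [ (s_S/(n + g + δ)_S) / (s_R/(n + g + δ)_R) ]^1.6129.
s_S/(n + g + δ)_S = 0.19/0.141 = 1.3475; s_R/(n + g + δ)_R = 0.19/0.150 = 1.2667.
Ratio = (1.3475/1.2667)^1.6129 = 1.0638^1.6129 ≈ 1.1049

k*_S / k*_R ≈ 1.10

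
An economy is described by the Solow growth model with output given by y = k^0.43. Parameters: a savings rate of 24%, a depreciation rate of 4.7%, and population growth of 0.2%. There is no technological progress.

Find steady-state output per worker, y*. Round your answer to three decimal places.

In steady state, investment equals break-even investment: s·k^α = (n + δ)·k.
Dividing both sides by k: k^(1−α) = s / (n + δ).
k^0.57 = 0.24 / (0.002 + 0.047) = 0.24 / 0.049 = 4.8980
k* = 4.8980^(1/0.57) ≈ 16.2390
y* = (k*)^α = 16.2390^0.43 ≈ 3.3154

y* = 3.315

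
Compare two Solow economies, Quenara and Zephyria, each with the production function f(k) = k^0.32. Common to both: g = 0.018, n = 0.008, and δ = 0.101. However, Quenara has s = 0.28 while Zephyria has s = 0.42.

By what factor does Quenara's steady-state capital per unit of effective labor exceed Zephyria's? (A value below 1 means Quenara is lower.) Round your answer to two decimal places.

Steady-state k* = [s/(n + g + δ)]^(1/(1−α)), so the ratio is [ (s_Q/(n + g + δ)_Q) / (s_Z/(n + g + δ)_Z) ]^1.4706.
s_Q/(n + g + δ)_Q = 0.28/0.127 = 2.2047; s_Z/(n + g + δ)_Z = 0.42/0.127 = 3.3071.
Ratio = (2.2047/3.3071)^1.4706 = 0.6667^1.4706 ≈ 0.5509

k*_Q / k*_Z ≈ 0.55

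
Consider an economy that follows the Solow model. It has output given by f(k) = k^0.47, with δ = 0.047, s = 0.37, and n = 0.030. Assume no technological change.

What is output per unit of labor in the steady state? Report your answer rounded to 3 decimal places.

y* ≈ 4.023

At the steady state, Δk = 0, so s·k^α = (n + δ)·k.
Dividing both sides by k: k^(1−α) = s / (n + δ).
k^0.53 = 0.37 / (0.030 + 0.047) = 0.37 / 0.077 = 4.8052
k* = 4.8052^(1/0.53) ≈ 19.3307
y* = (k*)^α = 19.3307^0.47 ≈ 4.0229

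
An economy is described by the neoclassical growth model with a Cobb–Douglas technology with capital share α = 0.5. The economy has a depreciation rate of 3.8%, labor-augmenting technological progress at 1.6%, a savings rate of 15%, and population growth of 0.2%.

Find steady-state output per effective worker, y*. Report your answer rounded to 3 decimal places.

Steady state requires s·f(k) = (n + g + δ)·k, i.e. s·k^α = (n + g + δ)·k.
Rearranging, k^(1−α) = s / (n + g + δ).
k^0.5 = 0.15 / (0.002 + 0.016 + 0.038) = 0.15 / 0.056 = 2.6786
k* = 2.6786^(1/0.5) ≈ 7.1749
y* = (k*)^α = 7.1749^0.5 ≈ 2.6786

y* = 2.679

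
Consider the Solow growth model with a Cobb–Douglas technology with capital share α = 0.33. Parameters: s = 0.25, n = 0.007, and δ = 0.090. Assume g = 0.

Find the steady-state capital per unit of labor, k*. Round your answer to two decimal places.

At the steady state, Δk = 0, so s·k^α = (n + δ)·k.
Dividing both sides by k: k^(1−α) = s / (n + δ).
k^0.67 = 0.25 / (0.007 + 0.090) = 0.25 / 0.097 = 2.5773
k* = 2.5773^(1/0.67) ≈ 4.1085

k* ≈ 4.11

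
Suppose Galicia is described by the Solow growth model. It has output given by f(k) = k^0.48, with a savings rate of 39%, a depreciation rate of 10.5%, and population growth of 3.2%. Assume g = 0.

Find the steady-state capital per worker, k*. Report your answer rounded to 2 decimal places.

Steady state requires s·f(k) = (n + δ)·k, i.e. s·k^α = (n + δ)·k.
Rearranging, k^(1−α) = s / (n + δ).
k^0.52 = 0.39 / (0.032 + 0.105) = 0.39 / 0.137 = 2.8467
k* = 2.8467^(1/0.52) ≈ 7.4771

k* ≈ 7.48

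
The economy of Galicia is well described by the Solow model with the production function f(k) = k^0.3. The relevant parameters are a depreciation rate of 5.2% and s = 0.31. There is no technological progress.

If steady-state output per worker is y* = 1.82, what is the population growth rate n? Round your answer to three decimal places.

In steady state, investment equals break-even investment: s·k^α = (n + δ)·k.
Since y* = [s/(n + δ)]^(α/(1−α)), we have s/(n + δ) = (y*)^((1−α)/α) = 1.82^2.3333 = 4.0441.
Therefore n + δ = s / 4.0441 = 0.31 / 4.0441 = 0.0767, so n = 0.0767 − 0.052 = 0.0247.

n ≈ 0.025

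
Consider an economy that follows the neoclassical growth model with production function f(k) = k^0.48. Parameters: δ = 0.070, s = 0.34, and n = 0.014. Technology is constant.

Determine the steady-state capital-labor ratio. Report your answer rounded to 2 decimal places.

k* = 14.71

At the steady state, Δk = 0, so s·k^α = (n + δ)·k.
Rearranging, k^(1−α) = s / (n + δ).
k^0.52 = 0.34 / (0.014 + 0.070) = 0.34 / 0.084 = 4.0476
k* = 4.0476^(1/0.52) ≈ 14.7125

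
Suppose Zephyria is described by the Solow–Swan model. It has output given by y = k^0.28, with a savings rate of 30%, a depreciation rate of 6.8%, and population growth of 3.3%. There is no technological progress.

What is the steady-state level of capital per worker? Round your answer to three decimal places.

k* ≈ 4.536

Steady state requires s·f(k) = (n + δ)·k, i.e. s·k^α = (n + δ)·k.
Rearranging, k^(1−α) = s / (n + δ).
k^0.72 = 0.30 / (0.033 + 0.068) = 0.30 / 0.101 = 2.9703
k* = 2.9703^(1/0.72) ≈ 4.5359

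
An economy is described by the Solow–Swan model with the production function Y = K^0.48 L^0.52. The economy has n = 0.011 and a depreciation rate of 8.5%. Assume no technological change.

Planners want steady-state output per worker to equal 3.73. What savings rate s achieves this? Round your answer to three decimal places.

At the steady state, Δk = 0, so s·k^α = (n + δ)·k.
Since y* = [s/(n + δ)]^(α/(1−α)), we have s/(n + δ) = (y*)^((1−α)/α) = 3.73^1.0833 = 4.1623.
Therefore s = 4.1623 × (n + δ) = 4.1623 × 0.096 = 0.3996.

s ≈ 0.400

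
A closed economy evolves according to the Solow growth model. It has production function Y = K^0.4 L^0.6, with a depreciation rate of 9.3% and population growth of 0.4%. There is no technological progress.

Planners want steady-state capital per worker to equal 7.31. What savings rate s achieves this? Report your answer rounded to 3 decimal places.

s ≈ 0.320

Steady state requires s·f(k) = (n + δ)·k, i.e. s·k^α = (n + δ)·k.
So s / (n + δ) = (k*)^(1−α) = 7.31^0.6 = 3.2988.
Therefore s = 3.2988 × (n + δ) = 3.2988 × 0.097 = 0.3200.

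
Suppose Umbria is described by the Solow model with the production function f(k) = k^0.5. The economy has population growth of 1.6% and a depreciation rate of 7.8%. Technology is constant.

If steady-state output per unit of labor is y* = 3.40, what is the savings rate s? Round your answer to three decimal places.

At the steady state, Δk = 0, so s·k^α = (n + δ)·k.
Since y* = [s/(n + δ)]^(α/(1−α)), we have s/(n + δ) = (y*)^((1−α)/α) = 3.40^1 = 3.4000.
Therefore s = 3.4000 × (n + δ) = 3.4000 × 0.094 = 0.3196.

s ≈ 0.320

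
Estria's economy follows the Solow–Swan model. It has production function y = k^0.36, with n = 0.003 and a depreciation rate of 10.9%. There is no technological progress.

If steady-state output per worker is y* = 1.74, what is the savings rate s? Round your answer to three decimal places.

s ≈ 0.300

In steady state, investment equals break-even investment: s·k^α = (n + δ)·k.
Since y* = [s/(n + δ)]^(α/(1−α)), we have s/(n + δ) = (y*)^((1−α)/α) = 1.74^1.7778 = 2.6770.
Therefore s = 2.6770 × (n + δ) = 2.6770 × 0.112 = 0.2998.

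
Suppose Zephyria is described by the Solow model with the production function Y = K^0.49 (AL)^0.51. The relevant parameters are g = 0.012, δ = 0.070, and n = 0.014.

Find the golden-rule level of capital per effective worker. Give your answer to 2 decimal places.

The golden rule sets f'(k) = n + g + δ, i.e. α·k^(α−1) = n + g + δ.
So k^(1−α) = α / (n + g + δ) = 0.49 / 0.096 = 5.1042.
k_gold = 5.1042^(1/0.51) ≈ 24.4396

k_gold ≈ 24.44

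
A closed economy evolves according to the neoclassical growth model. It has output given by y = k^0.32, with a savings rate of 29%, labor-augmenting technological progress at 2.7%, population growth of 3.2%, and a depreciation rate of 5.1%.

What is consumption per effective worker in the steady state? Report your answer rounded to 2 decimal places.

At the steady state, Δk = 0, so s·k^α = (n + g + δ)·k.
Rearranging, k^(1−α) = s / (n + g + δ).
k^0.68 = 0.29 / (0.032 + 0.027 + 0.051) = 0.29 / 0.110 = 2.6364
k* = 2.6364^(1/0.68) ≈ 4.1604
y* = (k*)^α = 4.1604^0.32 ≈ 1.5781
c* = (1 − s)·y* = (1 − 0.29) × 1.5781 ≈ 1.1205

c* = 1.12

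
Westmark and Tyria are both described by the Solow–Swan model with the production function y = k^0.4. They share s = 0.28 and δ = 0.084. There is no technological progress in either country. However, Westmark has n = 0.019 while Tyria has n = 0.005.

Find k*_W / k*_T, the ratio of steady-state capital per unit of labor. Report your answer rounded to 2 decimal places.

ratio ≈ 0.78

Steady-state k* = [s/(n + δ)]^(1/(1−α)), so the ratio is [ (s_W/(n + δ)_W) / (s_T/(n + δ)_T) ]^1.6667.
s_W/(n + δ)_W = 0.28/0.103 = 2.7184; s_T/(n + δ)_T = 0.28/0.089 = 3.1461.
Ratio = (2.7184/3.1461)^1.6667 = 0.8641^1.6667 ≈ 0.7839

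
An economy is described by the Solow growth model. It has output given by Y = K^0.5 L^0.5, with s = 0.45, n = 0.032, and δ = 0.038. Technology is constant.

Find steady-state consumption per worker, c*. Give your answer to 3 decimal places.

At the steady state, Δk = 0, so s·k^α = (n + δ)·k.
Dividing both sides by k: k^(1−α) = s / (n + δ).
k^0.5 = 0.45 / (0.032 + 0.038) = 0.45 / 0.070 = 6.4286
k* = 6.4286^(1/0.5) ≈ 41.3269
y* = (k*)^α = 41.3269^0.5 ≈ 6.4286
c* = (1 − s)·y* = (1 − 0.45) × 6.4286 ≈ 3.5357

c* ≈ 3.536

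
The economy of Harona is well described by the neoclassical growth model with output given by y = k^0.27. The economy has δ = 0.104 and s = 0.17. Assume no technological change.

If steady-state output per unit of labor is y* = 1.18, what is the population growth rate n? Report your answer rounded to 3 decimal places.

In steady state, investment equals break-even investment: s·k^α = (n + δ)·k.
Since y* = [s/(n + δ)]^(α/(1−α)), we have s/(n + δ) = (y*)^((1−α)/α) = 1.18^2.7037 = 1.5644.
Therefore n + δ = s / 1.5644 = 0.17 / 1.5644 = 0.1087, so n = 0.1087 − 0.104 = 0.0047.

n ≈ 0.005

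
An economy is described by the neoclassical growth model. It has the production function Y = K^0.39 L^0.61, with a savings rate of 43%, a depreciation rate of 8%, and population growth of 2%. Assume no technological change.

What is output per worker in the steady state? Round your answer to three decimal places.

Steady state requires s·f(k) = (n + δ)·k, i.e. s·k^α = (n + δ)·k.
Rearranging, k^(1−α) = s / (n + δ).
k^0.61 = 0.43 / (0.020 + 0.080) = 0.43 / 0.100 = 4.3000
k* = 4.3000^(1/0.61) ≈ 10.9263
y* = (k*)^α = 10.9263^0.39 ≈ 2.5410

y* = 2.541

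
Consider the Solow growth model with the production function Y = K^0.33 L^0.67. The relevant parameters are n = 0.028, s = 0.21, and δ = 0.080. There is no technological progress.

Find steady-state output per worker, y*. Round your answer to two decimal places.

In steady state, investment equals break-even investment: s·k^α = (n + δ)·k.
Rearranging, k^(1−α) = s / (n + δ).
k^0.67 = 0.21 / (0.028 + 0.080) = 0.21 / 0.108 = 1.9444
k* = 1.9444^(1/0.67) ≈ 2.6979
y* = (k*)^α = 2.6979^0.33 ≈ 1.3875

y* ≈ 1.39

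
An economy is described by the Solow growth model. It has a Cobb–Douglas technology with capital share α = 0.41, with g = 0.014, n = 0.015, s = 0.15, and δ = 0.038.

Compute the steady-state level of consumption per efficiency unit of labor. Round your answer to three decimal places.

At the steady state, Δk = 0, so s·k^α = (n + g + δ)·k.
Rearranging, k^(1−α) = s / (n + g + δ).
k^0.59 = 0.15 / (0.015 + 0.014 + 0.038) = 0.15 / 0.067 = 2.2388
k* = 2.2388^(1/0.59) ≈ 3.9196
y* = (k*)^α = 3.9196^0.41 ≈ 1.7508
c* = (1 − s)·y* = (1 − 0.15) × 1.7508 ≈ 1.4882

c* ≈ 1.488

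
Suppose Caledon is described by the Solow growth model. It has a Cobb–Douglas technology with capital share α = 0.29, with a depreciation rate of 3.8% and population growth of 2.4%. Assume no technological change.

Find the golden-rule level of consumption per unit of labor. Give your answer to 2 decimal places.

c_gold ≈ 1.33

At the golden rule, f'(k) = n + δ, so α·k^(α−1) = n + δ and k_gold = (α/(n + δ))^(1/(1−α)).
k_gold = (0.29/0.062)^(1/0.71) = 4.6774^1.4085 ≈ 8.7842
c_gold = f(k_gold) − (n + δ)·k_gold = 1.8779 − 0.062×8.7842 ≈ 1.3333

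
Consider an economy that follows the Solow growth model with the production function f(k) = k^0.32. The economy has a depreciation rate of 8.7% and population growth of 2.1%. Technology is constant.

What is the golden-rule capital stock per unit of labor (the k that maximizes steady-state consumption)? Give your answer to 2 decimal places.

The golden rule sets f'(k) = n + δ, i.e. α·k^(α−1) = n + δ.
So k^(1−α) = α / (n + δ) = 0.32 / 0.108 = 2.9630.
k_gold = 2.9630^(1/0.68) ≈ 4.9400

k_gold ≈ 4.94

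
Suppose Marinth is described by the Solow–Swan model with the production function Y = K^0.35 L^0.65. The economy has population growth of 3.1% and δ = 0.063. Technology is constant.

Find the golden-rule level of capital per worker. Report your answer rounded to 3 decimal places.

k_gold ≈ 7.557

The golden rule sets f'(k) = n + δ, i.e. α·k^(α−1) = n + δ.
So k^(1−α) = α / (n + δ) = 0.35 / 0.094 = 3.7234.
k_gold = 3.7234^(1/0.65) ≈ 7.5573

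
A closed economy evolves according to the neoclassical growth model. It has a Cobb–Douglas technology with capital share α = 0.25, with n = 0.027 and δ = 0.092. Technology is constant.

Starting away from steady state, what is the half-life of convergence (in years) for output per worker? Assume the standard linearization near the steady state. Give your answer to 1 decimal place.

about 7.8 years

Near the steady state the convergence rate is λ = (1 − α)(n + δ).
λ = (1 − 0.25) × 0.119 = 0.75 × 0.119 = 0.08925
Half-life = ln 2 / λ = 0.6931 / 0.08925 ≈ 7.77 years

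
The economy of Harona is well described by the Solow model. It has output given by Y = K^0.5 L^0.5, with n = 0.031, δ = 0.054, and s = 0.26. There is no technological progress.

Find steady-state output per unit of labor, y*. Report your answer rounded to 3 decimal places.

At the steady state, Δk = 0, so s·k^α = (n + δ)·k.
Rearranging, k^(1−α) = s / (n + δ).
k^0.5 = 0.26 / (0.031 + 0.054) = 0.26 / 0.085 = 3.0588
k* = 3.0588^(1/0.5) ≈ 9.3563
y* = (k*)^α = 9.3563^0.5 ≈ 3.0588

y* ≈ 3.059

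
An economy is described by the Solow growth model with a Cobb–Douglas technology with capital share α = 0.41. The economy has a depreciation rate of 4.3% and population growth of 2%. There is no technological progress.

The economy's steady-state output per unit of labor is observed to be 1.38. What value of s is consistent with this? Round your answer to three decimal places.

s ≈ 0.100

In steady state, investment equals break-even investment: s·k^α = (n + δ)·k.
Since y* = [s/(n + δ)]^(α/(1−α)), we have s/(n + δ) = (y*)^((1−α)/α) = 1.38^1.439 = 1.5896.
Therefore s = 1.5896 × (n + δ) = 1.5896 × 0.063 = 0.1001.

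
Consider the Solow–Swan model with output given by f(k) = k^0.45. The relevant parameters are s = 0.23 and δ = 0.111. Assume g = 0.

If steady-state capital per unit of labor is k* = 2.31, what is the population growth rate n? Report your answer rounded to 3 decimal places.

n ≈ 0.034

At the steady state, Δk = 0, so s·k^α = (n + δ)·k.
So s / (n + δ) = (k*)^(1−α) = 2.31^0.55 = 1.5848.
Therefore n + δ = s / 1.5848 = 0.23 / 1.5848 = 0.1451, so n = 0.1451 − 0.111 = 0.0341.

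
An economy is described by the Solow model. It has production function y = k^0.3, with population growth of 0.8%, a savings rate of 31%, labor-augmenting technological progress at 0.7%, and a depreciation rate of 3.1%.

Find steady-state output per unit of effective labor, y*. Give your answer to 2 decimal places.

Steady state requires s·f(k) = (n + g + δ)·k, i.e. s·k^α = (n + g + δ)·k.
Dividing both sides by k: k^(1−α) = s / (n + g + δ).
k^0.7 = 0.31 / (0.008 + 0.007 + 0.031) = 0.31 / 0.046 = 6.7391
k* = 6.7391^(1/0.7) ≈ 15.2657
y* = (k*)^α = 15.2657^0.3 ≈ 2.2652

y* ≈ 2.27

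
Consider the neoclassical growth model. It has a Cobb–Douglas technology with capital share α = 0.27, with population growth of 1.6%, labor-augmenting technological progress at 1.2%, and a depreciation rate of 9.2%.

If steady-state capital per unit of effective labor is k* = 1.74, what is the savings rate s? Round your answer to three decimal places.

Steady state requires s·f(k) = (n + g + δ)·k, i.e. s·k^α = (n + g + δ)·k.
So s / (n + g + δ) = (k*)^(1−α) = 1.74^0.73 = 1.4983.
Therefore s = 1.4983 × (n + g + δ) = 1.4983 × 0.120 = 0.1798.

s ≈ 0.180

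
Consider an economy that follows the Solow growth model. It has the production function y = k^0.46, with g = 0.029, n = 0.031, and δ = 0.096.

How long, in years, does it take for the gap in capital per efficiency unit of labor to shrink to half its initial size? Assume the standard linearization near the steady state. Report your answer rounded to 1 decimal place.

Near the steady state the convergence rate is λ = (1 − α)(n + g + δ).
λ = (1 − 0.46) × 0.156 = 0.54 × 0.156 = 0.08424
Half-life = ln 2 / λ = 0.6931 / 0.08424 ≈ 8.23 years

about 8.2 years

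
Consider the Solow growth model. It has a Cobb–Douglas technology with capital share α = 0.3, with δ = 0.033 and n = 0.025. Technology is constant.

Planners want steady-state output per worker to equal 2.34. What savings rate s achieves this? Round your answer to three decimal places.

s ≈ 0.422

At the steady state, Δk = 0, so s·k^α = (n + δ)·k.
Since y* = [s/(n + δ)]^(α/(1−α)), we have s/(n + δ) = (y*)^((1−α)/α) = 2.34^2.3333 = 7.2693.
Therefore s = 7.2693 × (n + δ) = 7.2693 × 0.058 = 0.4216.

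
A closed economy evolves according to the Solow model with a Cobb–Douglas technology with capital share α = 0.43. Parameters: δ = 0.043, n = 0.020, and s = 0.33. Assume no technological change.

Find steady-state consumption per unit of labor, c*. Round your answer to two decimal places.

c* = 2.34

In steady state, investment equals break-even investment: s·k^α = (n + δ)·k.
Rearranging, k^(1−α) = s / (n + δ).
k^0.57 = 0.33 / (0.020 + 0.043) = 0.33 / 0.063 = 5.2381
k* = 5.2381^(1/0.57) ≈ 18.2687
y* = (k*)^α = 18.2687^0.43 ≈ 3.4877
c* = (1 − s)·y* = (1 − 0.33) × 3.4877 ≈ 2.3368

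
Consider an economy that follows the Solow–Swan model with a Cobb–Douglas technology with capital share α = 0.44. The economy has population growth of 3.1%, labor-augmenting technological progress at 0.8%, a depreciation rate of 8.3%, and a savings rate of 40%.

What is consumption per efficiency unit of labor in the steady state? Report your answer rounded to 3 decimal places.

At the steady state, Δk = 0, so s·k^α = (n + g + δ)·k.
Dividing both sides by k: k^(1−α) = s / (n + g + δ).
k^0.56 = 0.40 / (0.031 + 0.008 + 0.083) = 0.40 / 0.122 = 3.2787
k* = 3.2787^(1/0.56) ≈ 8.3348
y* = (k*)^α = 8.3348^0.44 ≈ 2.5421
c* = (1 − s)·y* = (1 − 0.40) × 2.5421 ≈ 1.5253

c* ≈ 1.525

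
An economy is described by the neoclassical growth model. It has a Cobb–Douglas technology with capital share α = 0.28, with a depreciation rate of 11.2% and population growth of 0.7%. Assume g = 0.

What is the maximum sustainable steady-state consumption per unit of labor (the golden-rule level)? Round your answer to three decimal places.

At the golden rule, f'(k) = n + δ, so α·k^(α−1) = n + δ and k_gold = (α/(n + δ))^(1/(1−α)).
k_gold = (0.28/0.119)^(1/0.72) = 2.3529^1.3889 ≈ 3.2819
c_gold = f(k_gold) − (n + δ)·k_gold = 1.3948 − 0.119×3.2819 ≈ 1.0043

c_gold ≈ 1.004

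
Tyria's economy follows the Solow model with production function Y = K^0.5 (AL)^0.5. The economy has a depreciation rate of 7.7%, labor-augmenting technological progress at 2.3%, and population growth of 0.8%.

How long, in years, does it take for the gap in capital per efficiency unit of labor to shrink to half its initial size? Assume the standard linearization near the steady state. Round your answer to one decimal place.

Near the steady state the convergence rate is λ = (1 − α)(n + g + δ).
λ = (1 − 0.5) × 0.108 = 0.5 × 0.108 = 0.0540
Half-life = ln 2 / λ = 0.6931 / 0.0540 ≈ 12.84 years

half-life ≈ 12.8 years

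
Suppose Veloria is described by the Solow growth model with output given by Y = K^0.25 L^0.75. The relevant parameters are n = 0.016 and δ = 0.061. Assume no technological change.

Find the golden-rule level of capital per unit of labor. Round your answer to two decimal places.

k_gold ≈ 4.81

The golden rule sets f'(k) = n + δ, i.e. α·k^(α−1) = n + δ.
So k^(1−α) = α / (n + δ) = 0.25 / 0.077 = 3.2468.
k_gold = 3.2468^(1/0.75) ≈ 4.8077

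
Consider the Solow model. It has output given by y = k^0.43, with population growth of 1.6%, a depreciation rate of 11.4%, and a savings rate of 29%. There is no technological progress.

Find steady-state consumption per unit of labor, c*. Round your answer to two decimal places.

Steady state requires s·f(k) = (n + δ)·k, i.e. s·k^α = (n + δ)·k.
Rearranging, k^(1−α) = s / (n + δ).
k^0.57 = 0.29 / (0.016 + 0.114) = 0.29 / 0.130 = 2.2308
k* = 2.2308^(1/0.57) ≈ 4.0863
y* = (k*)^α = 4.0863^0.43 ≈ 1.8318
c* = (1 − s)·y* = (1 − 0.29) × 1.8318 ≈ 1.3006

c* ≈ 1.30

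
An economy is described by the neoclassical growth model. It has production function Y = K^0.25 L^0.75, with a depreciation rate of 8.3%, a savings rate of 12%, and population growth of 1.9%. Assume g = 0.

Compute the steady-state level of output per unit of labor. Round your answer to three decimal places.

In steady state, investment equals break-even investment: s·k^α = (n + δ)·k.
Rearranging, k^(1−α) = s / (n + δ).
k^0.75 = 0.12 / (0.019 + 0.083) = 0.12 / 0.102 = 1.1765
k* = 1.1765^(1/0.75) ≈ 1.2420
y* = (k*)^α = 1.2420^0.25 ≈ 1.0557

y* = 1.056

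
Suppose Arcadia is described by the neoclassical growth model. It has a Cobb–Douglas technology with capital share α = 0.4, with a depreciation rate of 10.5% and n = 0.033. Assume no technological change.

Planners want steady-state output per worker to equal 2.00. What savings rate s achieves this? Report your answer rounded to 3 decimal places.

Steady state requires s·f(k) = (n + δ)·k, i.e. s·k^α = (n + δ)·k.
Since y* = [s/(n + δ)]^(α/(1−α)), we have s/(n + δ) = (y*)^((1−α)/α) = 2.00^1.5 = 2.8284.
Therefore s = 2.8284 × (n + δ) = 2.8284 × 0.138 = 0.3903.

s ≈ 0.390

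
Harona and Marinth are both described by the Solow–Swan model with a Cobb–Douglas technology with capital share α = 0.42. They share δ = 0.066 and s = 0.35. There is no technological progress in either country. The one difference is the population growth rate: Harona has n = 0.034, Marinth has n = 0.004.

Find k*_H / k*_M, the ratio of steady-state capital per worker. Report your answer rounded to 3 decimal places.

k*_H / k*_M ≈ 0.541

Steady-state k* = [s/(n + δ)]^(1/(1−α)), so the ratio is [ (s_H/(n + δ)_H) / (s_M/(n + δ)_M) ]^1.7241.
s_H/(n + δ)_H = 0.35/0.100 = 3.5000; s_M/(n + δ)_M = 0.35/0.070 = 5.0000.
Ratio = (3.5000/5.0000)^1.7241 = 0.7000^1.7241 ≈ 0.5407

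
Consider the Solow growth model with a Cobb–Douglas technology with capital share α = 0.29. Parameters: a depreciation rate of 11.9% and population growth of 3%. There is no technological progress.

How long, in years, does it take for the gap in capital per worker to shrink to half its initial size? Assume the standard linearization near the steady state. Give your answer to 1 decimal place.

Near the steady state the convergence rate is λ = (1 − α)(n + δ).
λ = (1 − 0.29) × 0.149 = 0.71 × 0.149 = 0.10579
Half-life = ln 2 / λ = 0.6931 / 0.10579 ≈ 6.55 years

about 6.6 years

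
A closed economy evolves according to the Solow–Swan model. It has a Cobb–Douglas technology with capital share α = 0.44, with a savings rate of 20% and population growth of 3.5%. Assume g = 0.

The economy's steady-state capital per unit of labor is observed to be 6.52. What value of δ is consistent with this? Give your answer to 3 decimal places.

Steady state requires s·f(k) = (n + δ)·k, i.e. s·k^α = (n + δ)·k.
So s / (n + δ) = (k*)^(1−α) = 6.52^0.56 = 2.8575.
Therefore n + δ = s / 2.8575 = 0.20 / 2.8575 = 0.0700, so δ = 0.0700 − 0.035 = 0.0350.

δ ≈ 0.035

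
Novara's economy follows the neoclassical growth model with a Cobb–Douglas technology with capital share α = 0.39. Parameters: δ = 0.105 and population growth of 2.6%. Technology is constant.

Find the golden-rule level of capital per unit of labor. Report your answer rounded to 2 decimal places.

k_gold ≈ 5.98

The golden rule sets f'(k) = n + δ, i.e. α·k^(α−1) = n + δ.
So k^(1−α) = α / (n + δ) = 0.39 / 0.131 = 2.9771.
k_gold = 2.9771^(1/0.61) ≈ 5.9801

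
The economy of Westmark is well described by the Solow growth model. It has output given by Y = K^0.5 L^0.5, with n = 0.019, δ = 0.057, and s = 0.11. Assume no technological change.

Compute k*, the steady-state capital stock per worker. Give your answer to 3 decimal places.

k* = 2.095

Steady state requires s·f(k) = (n + δ)·k, i.e. s·k^α = (n + δ)·k.
Rearranging, k^(1−α) = s / (n + δ).
k^0.5 = 0.11 / (0.019 + 0.057) = 0.11 / 0.076 = 1.4474
k* = 1.4474^(1/0.5) ≈ 2.0950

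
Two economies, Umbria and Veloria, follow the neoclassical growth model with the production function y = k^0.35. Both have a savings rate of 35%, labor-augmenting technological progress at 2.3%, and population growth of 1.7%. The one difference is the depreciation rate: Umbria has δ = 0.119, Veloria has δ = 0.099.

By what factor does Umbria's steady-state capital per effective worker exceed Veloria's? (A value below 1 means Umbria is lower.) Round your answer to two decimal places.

Steady-state k* = [s/(n + g + δ)]^(1/(1−α)), so the ratio is [ (s_U/(n + g + δ)_U) / (s_V/(n + g + δ)_V) ]^1.5385.
s_U/(n + g + δ)_U = 0.35/0.159 = 2.2013; s_V/(n + g + δ)_V = 0.35/0.139 = 2.5180.
Ratio = (2.2013/2.5180)^1.5385 = 0.8742^1.5385 ≈ 0.8131

k*_U / k*_V ≈ 0.81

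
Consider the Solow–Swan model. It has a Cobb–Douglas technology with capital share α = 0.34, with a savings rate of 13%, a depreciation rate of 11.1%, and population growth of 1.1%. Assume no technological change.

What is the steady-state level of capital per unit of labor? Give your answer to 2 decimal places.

k* = 1.10

Steady state requires s·f(k) = (n + δ)·k, i.e. s·k^α = (n + δ)·k.
Dividing both sides by k: k^(1−α) = s / (n + δ).
k^0.66 = 0.13 / (0.011 + 0.111) = 0.13 / 0.122 = 1.0656
k* = 1.0656^(1/0.66) ≈ 1.1011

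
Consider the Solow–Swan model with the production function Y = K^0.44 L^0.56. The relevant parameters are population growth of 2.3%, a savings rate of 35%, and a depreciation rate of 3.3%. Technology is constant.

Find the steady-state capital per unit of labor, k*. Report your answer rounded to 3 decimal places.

Steady state requires s·f(k) = (n + δ)·k, i.e. s·k^α = (n + δ)·k.
Rearranging, k^(1−α) = s / (n + δ).
k^0.56 = 0.35 / (0.023 + 0.033) = 0.35 / 0.056 = 6.2500
k* = 6.2500^(1/0.56) ≈ 26.3763

k* ≈ 26.376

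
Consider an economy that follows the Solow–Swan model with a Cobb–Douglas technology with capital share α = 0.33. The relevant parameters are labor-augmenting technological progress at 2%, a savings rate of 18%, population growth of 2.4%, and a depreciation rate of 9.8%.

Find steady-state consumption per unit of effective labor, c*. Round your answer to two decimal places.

In steady state, investment equals break-even investment: s·k^α = (n + g + δ)·k.
Dividing both sides by k: k^(1−α) = s / (n + g + δ).
k^0.67 = 0.18 / (0.024 + 0.020 + 0.098) = 0.18 / 0.142 = 1.2676
k* = 1.2676^(1/0.67) ≈ 1.4246
y* = (k*)^α = 1.4246^0.33 ≈ 1.1239
c* = (1 − s)·y* = (1 − 0.18) × 1.1239 ≈ 0.9216

c* ≈ 0.92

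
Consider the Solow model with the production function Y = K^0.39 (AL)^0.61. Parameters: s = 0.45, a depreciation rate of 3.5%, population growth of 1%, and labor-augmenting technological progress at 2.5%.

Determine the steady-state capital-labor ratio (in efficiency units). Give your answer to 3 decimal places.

At the steady state, Δk = 0, so s·k^α = (n + g + δ)·k.
Rearranging, k^(1−α) = s / (n + g + δ).
k^0.61 = 0.45 / (0.010 + 0.025 + 0.035) = 0.45 / 0.070 = 6.4286
k* = 6.4286^(1/0.61) ≈ 21.1242

k* = 21.124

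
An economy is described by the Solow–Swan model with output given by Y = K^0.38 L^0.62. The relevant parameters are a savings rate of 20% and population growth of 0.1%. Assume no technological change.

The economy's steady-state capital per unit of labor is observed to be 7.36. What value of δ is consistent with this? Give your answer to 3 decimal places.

δ ≈ 0.057

In steady state, investment equals break-even investment: s·k^α = (n + δ)·k.
So s / (n + δ) = (k*)^(1−α) = 7.36^0.62 = 3.4472.
Therefore n + δ = s / 3.4472 = 0.20 / 3.4472 = 0.0580, so δ = 0.0580 − 0.001 = 0.0570.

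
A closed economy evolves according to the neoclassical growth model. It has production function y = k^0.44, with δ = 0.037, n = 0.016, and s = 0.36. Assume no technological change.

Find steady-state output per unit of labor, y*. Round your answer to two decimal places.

y* ≈ 4.51

At the steady state, Δk = 0, so s·k^α = (n + δ)·k.
Dividing both sides by k: k^(1−α) = s / (n + δ).
k^0.56 = 0.36 / (0.016 + 0.037) = 0.36 / 0.053 = 6.7925
k* = 6.7925^(1/0.56) ≈ 30.6032
y* = (k*)^α = 30.6032^0.44 ≈ 4.5054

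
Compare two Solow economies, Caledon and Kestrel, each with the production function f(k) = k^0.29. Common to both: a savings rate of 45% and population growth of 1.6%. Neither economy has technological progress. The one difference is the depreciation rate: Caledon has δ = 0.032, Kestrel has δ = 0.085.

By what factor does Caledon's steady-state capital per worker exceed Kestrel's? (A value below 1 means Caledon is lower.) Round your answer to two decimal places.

Steady-state k* = [s/(n + δ)]^(1/(1−α)), so the ratio is [ (s_C/(n + δ)_C) / (s_K/(n + δ)_K) ]^1.4085.
s_C/(n + δ)_C = 0.45/0.048 = 9.3750; s_K/(n + δ)_K = 0.45/0.101 = 4.4554.
Ratio = (9.3750/4.4554)^1.4085 = 2.1042^1.4085 ≈ 2.8515

ratio ≈ 2.85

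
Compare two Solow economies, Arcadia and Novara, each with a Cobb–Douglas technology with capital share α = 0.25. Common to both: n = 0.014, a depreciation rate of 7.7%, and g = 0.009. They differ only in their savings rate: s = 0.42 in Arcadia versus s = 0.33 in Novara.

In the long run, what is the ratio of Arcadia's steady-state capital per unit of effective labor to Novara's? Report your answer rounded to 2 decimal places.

Steady-state k* = [s/(n + g + δ)]^(1/(1−α)), so the ratio is [ (s_A/(n + g + δ)_A) / (s_N/(n + g + δ)_N) ]^1.3333.
s_A/(n + g + δ)_A = 0.42/0.100 = 4.2000; s_N/(n + g + δ)_N = 0.33/0.100 = 3.3000.
Ratio = (4.2000/3.3000)^1.3333 = 1.2727^1.3333 ≈ 1.3792

ratio ≈ 1.38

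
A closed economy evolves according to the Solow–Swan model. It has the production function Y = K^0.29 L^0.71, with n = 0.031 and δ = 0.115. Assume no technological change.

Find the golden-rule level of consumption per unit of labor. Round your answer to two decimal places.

c_gold ≈ 0.94

At the golden rule, f'(k) = n + δ, so α·k^(α−1) = n + δ and k_gold = (α/(n + δ))^(1/(1−α)).
k_gold = (0.29/0.146)^(1/0.71) = 1.9863^1.4085 ≈ 2.6290
c_gold = f(k_gold) − (n + δ)·k_gold = 1.3235 − 0.146×2.6290 ≈ 0.9397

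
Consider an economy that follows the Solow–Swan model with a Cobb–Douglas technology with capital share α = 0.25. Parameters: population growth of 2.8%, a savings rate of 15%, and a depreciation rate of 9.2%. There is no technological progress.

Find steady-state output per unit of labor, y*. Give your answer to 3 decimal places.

At the steady state, Δk = 0, so s·k^α = (n + δ)·k.
Rearranging, k^(1−α) = s / (n + δ).
k^0.75 = 0.15 / (0.028 + 0.092) = 0.15 / 0.120 = 1.2500
k* = 1.2500^(1/0.75) ≈ 1.3465
y* = (k*)^α = 1.3465^0.25 ≈ 1.0772

y* = 1.077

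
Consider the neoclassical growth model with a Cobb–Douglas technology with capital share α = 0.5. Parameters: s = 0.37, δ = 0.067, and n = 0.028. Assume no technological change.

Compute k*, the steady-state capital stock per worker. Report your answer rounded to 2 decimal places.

Steady state requires s·f(k) = (n + δ)·k, i.e. s·k^α = (n + δ)·k.
Rearranging, k^(1−α) = s / (n + δ).
k^0.5 = 0.37 / (0.028 + 0.067) = 0.37 / 0.095 = 3.8947
k* = 3.8947^(1/0.5) ≈ 15.1687

k* = 15.17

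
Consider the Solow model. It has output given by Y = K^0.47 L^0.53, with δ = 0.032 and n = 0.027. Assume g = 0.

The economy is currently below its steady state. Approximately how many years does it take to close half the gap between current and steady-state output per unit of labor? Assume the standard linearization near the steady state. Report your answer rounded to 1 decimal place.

about 22.2 years

Near the steady state the convergence rate is λ = (1 − α)(n + δ).
λ = (1 − 0.47) × 0.059 = 0.53 × 0.059 = 0.03127
Half-life = ln 2 / λ = 0.6931 / 0.03127 ≈ 22.17 years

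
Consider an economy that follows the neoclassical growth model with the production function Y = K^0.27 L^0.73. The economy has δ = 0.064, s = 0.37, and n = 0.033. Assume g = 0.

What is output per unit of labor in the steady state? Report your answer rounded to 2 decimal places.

In steady state, investment equals break-even investment: s·k^α = (n + δ)·k.
Rearranging, k^(1−α) = s / (n + δ).
k^0.73 = 0.37 / (0.033 + 0.064) = 0.37 / 0.097 = 3.8144
k* = 3.8144^(1/0.73) ≈ 6.2586
y* = (k*)^α = 6.2586^0.27 ≈ 1.6408

y* ≈ 1.64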